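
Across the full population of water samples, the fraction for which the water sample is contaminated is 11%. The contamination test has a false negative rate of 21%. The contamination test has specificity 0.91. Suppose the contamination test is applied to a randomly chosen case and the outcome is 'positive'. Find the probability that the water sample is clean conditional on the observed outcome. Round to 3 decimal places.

Write H for 'the water sample is contaminated'. Prior odds H:¬H = 0.11/0.89 = 0.12360. For the 'positive' outcome, the likelihood ratio is 0.79/0.09 = 8.7778.
Posterior odds = 0.12360 × 8.7778 = 1.0849, so P(H|E) = 1.0849/(1+1.0849) = 0.520. Then P(¬H|E) = 1 − 0.520 = 0.480.

P(¬H | E) ≈ 0.480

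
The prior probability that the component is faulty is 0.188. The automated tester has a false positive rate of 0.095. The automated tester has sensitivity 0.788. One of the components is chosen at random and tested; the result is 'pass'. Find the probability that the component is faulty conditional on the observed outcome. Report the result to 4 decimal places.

Let H be the event that the component is faulty. P(H) = 0.188, so P(¬H) = 0.812. With E the 'pass' result, P(E|H) = 0.212 and P(E|¬H) = 0.905.
P(E) = 0.212·0.188 + 0.905·0.812 = 0.039856 + 0.73486 = 0.77472.
By Bayes' theorem, P(H|E) = 0.039856 / 0.77472 = 0.0514.

P(H | E) ≈ 0.0514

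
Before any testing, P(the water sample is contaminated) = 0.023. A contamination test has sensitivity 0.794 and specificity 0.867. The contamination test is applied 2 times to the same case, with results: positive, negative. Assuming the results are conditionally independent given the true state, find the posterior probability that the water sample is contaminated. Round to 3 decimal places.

With H the event that the water sample is contaminated, the joint likelihood of the observed sequence is P(data|H) = 0.794·0.206 = 0.16356 and P(data|¬H) = 0.133·0.867 = 0.11531.
Bayes: P(H|data) = 0.023·0.16356 / (0.023·0.16356 + 0.977·0.11531) = 0.0037620/0.11642 = 0.0323.

Posterior P(H) ≈ 0.032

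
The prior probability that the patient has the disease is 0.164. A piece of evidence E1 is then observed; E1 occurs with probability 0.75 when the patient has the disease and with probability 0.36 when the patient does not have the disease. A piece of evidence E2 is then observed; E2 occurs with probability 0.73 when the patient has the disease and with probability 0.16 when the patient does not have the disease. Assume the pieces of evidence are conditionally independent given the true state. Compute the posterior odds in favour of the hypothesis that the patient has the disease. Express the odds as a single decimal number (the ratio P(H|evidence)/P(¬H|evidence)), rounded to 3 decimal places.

Posterior odds ≈ 1.865

Prior odds = 0.164/(1−0.164) = 0.19617.
Likelihood ratio for E1 = 0.75/0.36 = 2.0833.
Likelihood ratio for E2 = 0.73/0.16 = 4.5625.
Posterior odds = prior odds × LR₁ × LR₂ = 1.8647.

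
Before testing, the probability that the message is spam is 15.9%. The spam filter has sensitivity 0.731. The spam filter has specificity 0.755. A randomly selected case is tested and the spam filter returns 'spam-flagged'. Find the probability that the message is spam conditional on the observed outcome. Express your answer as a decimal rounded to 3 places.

Write H for 'the message is spam'. Prior odds H:¬H = 0.159/0.841 = 0.18906. For the 'spam-flagged' outcome, the likelihood ratio is 0.731/0.245 = 2.9837.
Posterior odds = 0.18906 × 2.9837 = 0.56410, so P(H|E) = 0.56410/(1+0.56410) = 0.361.

P(H | E) ≈ 0.361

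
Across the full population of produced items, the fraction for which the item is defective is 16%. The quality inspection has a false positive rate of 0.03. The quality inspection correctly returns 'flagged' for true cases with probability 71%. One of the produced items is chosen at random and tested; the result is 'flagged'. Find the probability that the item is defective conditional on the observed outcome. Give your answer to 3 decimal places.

Let H be the event that the item is defective. P(H) = 0.16, so P(¬H) = 0.84. With E the 'flagged' result, P(E|H) = 0.71 and P(E|¬H) = 0.03.
P(E) = 0.71·0.16 + 0.03·0.84 = 0.11360 + 0.025200 = 0.13880.
By Bayes' theorem, P(H|E) = 0.11360 / 0.13880 = 0.818.

P(H | E) ≈ 0.818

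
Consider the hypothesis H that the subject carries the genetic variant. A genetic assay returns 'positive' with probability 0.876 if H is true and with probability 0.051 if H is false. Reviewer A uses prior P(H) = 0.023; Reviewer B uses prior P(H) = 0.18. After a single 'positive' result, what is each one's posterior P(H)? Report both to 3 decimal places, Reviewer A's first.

Reviewer A: 0.288; Reviewer B: 0.790

P('+'|H) = 0.876, P('+'|¬H) = 0.051.
Reviewer A: numerator 0.876·0.023 = 0.020148; evidence = 0.020148+0.051·0.977 = 0.069975; posterior = 0.288.
Reviewer B: numerator 0.876·0.18 = 0.15768; evidence = 0.15768+0.051·0.82 = 0.19950; posterior = 0.790.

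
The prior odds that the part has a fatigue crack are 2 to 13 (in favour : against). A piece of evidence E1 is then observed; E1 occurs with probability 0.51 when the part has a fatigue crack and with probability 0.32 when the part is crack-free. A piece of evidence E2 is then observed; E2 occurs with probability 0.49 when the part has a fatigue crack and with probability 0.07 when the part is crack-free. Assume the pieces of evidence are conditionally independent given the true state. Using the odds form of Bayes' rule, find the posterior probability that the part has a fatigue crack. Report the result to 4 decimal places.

Posterior probability ≈ 0.6319

Prior odds = 2/13 = 0.15385.
Likelihood ratio for E1 = 0.51/0.32 = 1.5938.
Likelihood ratio for E2 = 0.49/0.07 = 7.0000.
Posterior odds = prior odds × LR₁ × LR₂ = 1.7163.
Posterior probability = odds/(1+odds) = 1.7163/2.7163 = 0.6319.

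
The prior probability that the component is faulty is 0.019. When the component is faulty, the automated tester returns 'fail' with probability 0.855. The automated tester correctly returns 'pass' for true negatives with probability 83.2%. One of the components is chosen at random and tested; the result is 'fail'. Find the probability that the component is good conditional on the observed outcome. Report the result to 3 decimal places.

Let H be the event that the component is faulty. P(H) = 0.019, so P(¬H) = 0.981. With E the 'fail' result, P(E|H) = 0.855 and P(E|¬H) = 0.168.
P(E) = 0.855·0.019 + 0.168·0.981 = 0.016245 + 0.16481 = 0.18105.
By Bayes' theorem, P(H|E) = 0.016245 / 0.18105 = 0.090. Hence P(¬H|E) = 1 − 0.090 = 0.910.

P(¬H | E) ≈ 0.910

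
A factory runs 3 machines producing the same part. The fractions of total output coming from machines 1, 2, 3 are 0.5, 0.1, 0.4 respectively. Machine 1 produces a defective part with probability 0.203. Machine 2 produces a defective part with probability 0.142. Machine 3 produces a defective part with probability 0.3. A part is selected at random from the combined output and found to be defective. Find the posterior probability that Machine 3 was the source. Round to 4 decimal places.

Tabulate prior·likelihood by source: [1] prior 0.5, lik 0.203, product 0.1015; [2] prior 0.1, lik 0.142, product 0.01420; [3] prior 0.4, lik 0.3, product 0.1200.
Normalizing constant = 0.23570; the posterior for Machine 3 is its product over the sum, 0.1200/0.23570 = 0.5091.

Posterior probability ≈ 0.5091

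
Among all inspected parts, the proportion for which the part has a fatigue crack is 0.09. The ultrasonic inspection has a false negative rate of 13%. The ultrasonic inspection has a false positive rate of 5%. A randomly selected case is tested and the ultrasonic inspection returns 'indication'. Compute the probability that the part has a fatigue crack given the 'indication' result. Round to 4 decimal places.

Write H for 'the part has a fatigue crack'. Prior odds H:¬H = 0.09/0.91 = 0.098901. For the 'indication' outcome, the likelihood ratio is 0.87/0.05 = 17.400.
Posterior odds = 0.098901 × 17.400 = 1.7209, so P(H|E) = 1.7209/(1+1.7209) = 0.6325.

P(H | E) ≈ 0.6325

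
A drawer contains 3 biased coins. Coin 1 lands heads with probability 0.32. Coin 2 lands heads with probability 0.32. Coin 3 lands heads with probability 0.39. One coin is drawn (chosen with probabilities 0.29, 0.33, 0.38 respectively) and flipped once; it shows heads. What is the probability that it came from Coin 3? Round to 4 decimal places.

Posterior probability ≈ 0.4276

Tabulate prior·likelihood by source: [1] prior 0.29, lik 0.32, product 0.09280; [2] prior 0.33, lik 0.32, product 0.1056; [3] prior 0.38, lik 0.39, product 0.1482.
Normalizing constant = 0.34660; the posterior for Coin 3 is its product over the sum, 0.1482/0.34660 = 0.4276.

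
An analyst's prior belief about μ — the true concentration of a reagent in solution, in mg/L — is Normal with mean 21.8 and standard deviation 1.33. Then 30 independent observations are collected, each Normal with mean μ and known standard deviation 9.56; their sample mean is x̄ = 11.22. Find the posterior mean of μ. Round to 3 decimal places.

With known σ, the Normal prior is conjugate. Weight on the data is w = (n/σ²)/(n/σ² + 1/τ₀²) = 0.328251/(0.328251+0.565323) = 0.36735.
Posterior mean = w·x̄ + (1−w)·μ₀ = 0.36735·11.22 + 0.63265·21.8 = 17.913.

Posterior mean ≈ 17.913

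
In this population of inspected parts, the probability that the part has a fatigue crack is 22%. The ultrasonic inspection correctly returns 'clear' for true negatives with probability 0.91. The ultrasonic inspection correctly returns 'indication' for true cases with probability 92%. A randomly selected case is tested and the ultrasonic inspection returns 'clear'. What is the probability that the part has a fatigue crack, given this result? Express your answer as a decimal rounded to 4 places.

Let H be the event that the part has a fatigue crack. P(H) = 0.22, so P(¬H) = 0.78. With E the 'clear' result, P(E|H) = 0.08 and P(E|¬H) = 0.91.
P(E) = 0.08·0.22 + 0.91·0.78 = 0.017600 + 0.70980 = 0.72740.
By Bayes' theorem, P(H|E) = 0.017600 / 0.72740 = 0.0242.

P(H | E) ≈ 0.0242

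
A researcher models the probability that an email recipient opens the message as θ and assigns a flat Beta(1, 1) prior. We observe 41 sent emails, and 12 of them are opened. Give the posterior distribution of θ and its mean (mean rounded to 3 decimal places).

Posterior: Beta(13, 30); mean ≈ 0.302

The binomial likelihood is conjugate to the Beta prior: with 12 successes and 29 failures, the posterior is Beta(1+12, 1+29) = Beta(13, 30).
E[θ | data] = 13/(13+30) = 0.302.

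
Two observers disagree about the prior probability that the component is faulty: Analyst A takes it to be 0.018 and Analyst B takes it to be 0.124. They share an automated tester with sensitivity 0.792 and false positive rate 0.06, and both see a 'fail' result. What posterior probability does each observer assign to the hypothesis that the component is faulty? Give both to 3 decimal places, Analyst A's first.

P('+'|H) = 0.792, P('+'|¬H) = 0.06.
Analyst A: numerator 0.792·0.018 = 0.014256; evidence = 0.014256+0.06·0.982 = 0.073176; posterior = 0.195.
Analyst B: numerator 0.792·0.124 = 0.098208; evidence = 0.098208+0.06·0.876 = 0.15077; posterior = 0.651.

Analyst A: 0.195; Analyst B: 0.651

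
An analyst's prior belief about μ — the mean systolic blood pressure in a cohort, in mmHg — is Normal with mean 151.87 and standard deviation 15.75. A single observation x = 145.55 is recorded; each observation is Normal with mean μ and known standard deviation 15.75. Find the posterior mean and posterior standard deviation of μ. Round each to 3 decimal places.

Posterior mean ≈ 148.710; posterior SD ≈ 11.137

Prior precision 1/τ₀² = 1/15.75² = 0.00403124; data precision n/σ² = 1/15.75² = 0.00403124.
Posterior precision = 0.00403124 + 0.00403124 = 0.00806248, giving posterior SD = 1/√0.00806248 = 11.137.
Posterior mean = (0.00403124·151.87 + 0.00403124·145.55) / 0.00806248 = 148.710.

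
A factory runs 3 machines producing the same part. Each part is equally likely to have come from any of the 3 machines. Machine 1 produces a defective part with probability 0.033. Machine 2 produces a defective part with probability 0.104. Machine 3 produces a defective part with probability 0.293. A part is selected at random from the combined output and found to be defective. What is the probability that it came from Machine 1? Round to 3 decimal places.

P(defective|M1) = 0.033; P(defective|M2) = 0.104; P(defective|M3) = 0.293.
Prior × likelihood for each source: 0.333333·0.033=0.01100, 0.333333·0.104=0.03467, 0.333333·0.293=0.09767. Summing gives P(defective) = 0.14333.
P(Machine 1 | defective) = 0.01100 / 0.14333 = 0.077.

Posterior probability ≈ 0.077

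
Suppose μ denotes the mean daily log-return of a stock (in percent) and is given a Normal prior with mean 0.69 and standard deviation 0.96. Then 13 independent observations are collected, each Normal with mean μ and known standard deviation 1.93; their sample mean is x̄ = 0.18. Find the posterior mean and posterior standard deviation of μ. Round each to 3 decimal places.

Prior precision 1/τ₀² = 1/0.96² = 1.08507; data precision n/σ² = 13/1.93² = 3.49003.
Posterior precision = 1.08507 + 3.49003 = 4.57510, giving posterior SD = 1/√4.57510 = 0.468.
Posterior mean = (1.08507·0.69 + 3.49003·0.18) / 4.57510 = 0.301.

Posterior mean ≈ 0.301; posterior SD ≈ 0.468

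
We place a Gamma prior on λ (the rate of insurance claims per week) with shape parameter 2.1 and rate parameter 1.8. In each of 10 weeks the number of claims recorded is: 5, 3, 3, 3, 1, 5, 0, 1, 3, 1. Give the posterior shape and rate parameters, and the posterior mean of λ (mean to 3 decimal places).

The Poisson likelihood adds the total count to the shape and the number of exposure periods to the rate. Here ∑xᵢ = 25 and n = 10, so shape 2.1→27.1 and rate 1.8→11.8.
Posterior mean = shape/rate = 27.1/11.8 = 2.297.

Posterior: Gamma(shape=27.1, rate=11.8); mean ≈ 2.297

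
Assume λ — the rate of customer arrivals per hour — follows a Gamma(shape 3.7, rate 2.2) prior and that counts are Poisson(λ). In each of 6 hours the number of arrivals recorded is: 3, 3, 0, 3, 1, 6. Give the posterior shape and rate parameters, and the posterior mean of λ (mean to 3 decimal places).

The Poisson likelihood adds the total count to the shape and the number of exposure periods to the rate. Here ∑xᵢ = 16 and n = 6, so shape 3.7→19.7 and rate 2.2→8.2.
E[λ | data] = 19.7/8.2 = 2.402.

Posterior: Gamma(shape=19.7, rate=8.2); mean ≈ 2.402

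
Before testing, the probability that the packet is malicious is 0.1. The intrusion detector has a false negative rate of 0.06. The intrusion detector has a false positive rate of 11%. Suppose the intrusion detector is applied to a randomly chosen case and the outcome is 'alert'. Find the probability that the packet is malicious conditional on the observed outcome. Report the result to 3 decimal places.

P(H | E) ≈ 0.487

Let H be the event that the packet is malicious. P(H) = 0.1, so P(¬H) = 0.9. With E the 'alert' result, P(E|H) = 0.94 and P(E|¬H) = 0.11.
P(E) = 0.94·0.1 + 0.11·0.9 = 0.094000 + 0.099000 = 0.19300.
By Bayes' theorem, P(H|E) = 0.094000 / 0.19300 = 0.487.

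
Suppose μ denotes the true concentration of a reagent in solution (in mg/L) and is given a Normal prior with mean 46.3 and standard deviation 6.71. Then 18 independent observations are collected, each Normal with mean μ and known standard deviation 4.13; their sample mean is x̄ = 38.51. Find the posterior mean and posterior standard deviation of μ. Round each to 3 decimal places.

Prior precision 1/τ₀² = 1/6.71² = 0.0222103; data precision n/σ² = 18/4.13² = 1.05529.
Posterior precision = 0.0222103 + 1.05529 = 1.07750, giving posterior SD = 1/√1.07750 = 0.963.
Posterior mean = (0.0222103·46.3 + 1.05529·38.51) / 1.07750 = 38.671.

Posterior mean ≈ 38.671; posterior SD ≈ 0.963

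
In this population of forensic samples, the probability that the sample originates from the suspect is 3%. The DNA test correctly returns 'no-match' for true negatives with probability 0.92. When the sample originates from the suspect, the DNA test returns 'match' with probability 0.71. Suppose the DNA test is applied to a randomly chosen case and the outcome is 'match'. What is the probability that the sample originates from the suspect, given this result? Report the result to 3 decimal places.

P(H | E) ≈ 0.215

Write H for 'the sample originates from the suspect'. Prior odds H:¬H = 0.03/0.97 = 0.030928. For the 'match' outcome, the likelihood ratio is 0.71/0.08 = 8.8750.
Posterior odds = 0.030928 × 8.8750 = 0.27448, so P(H|E) = 0.27448/(1+0.27448) = 0.215.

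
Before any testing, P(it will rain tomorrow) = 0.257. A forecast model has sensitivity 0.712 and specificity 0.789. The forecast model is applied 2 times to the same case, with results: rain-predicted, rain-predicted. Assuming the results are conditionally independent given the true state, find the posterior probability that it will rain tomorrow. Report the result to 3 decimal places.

Posterior P(H) ≈ 0.798

With H the event that it will rain tomorrow, the joint likelihood of the observed sequence is P(data|H) = 0.712·0.712 = 0.50694 and P(data|¬H) = 0.211·0.211 = 0.044521.
Bayes: P(H|data) = 0.257·0.50694 / (0.257·0.50694 + 0.743·0.044521) = 0.13028/0.16336 = 0.7975.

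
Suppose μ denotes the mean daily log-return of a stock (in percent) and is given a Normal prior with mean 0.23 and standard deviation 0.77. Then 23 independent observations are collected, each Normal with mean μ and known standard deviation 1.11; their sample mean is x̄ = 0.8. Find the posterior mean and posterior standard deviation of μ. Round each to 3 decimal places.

Posterior mean ≈ 0.753; posterior SD ≈ 0.222

Prior precision 1/τ₀² = 1/0.77² = 1.68663; data precision n/σ² = 23/1.11² = 18.6673.
Posterior precision = 1.68663 + 18.6673 = 20.3539, giving posterior SD = 1/√20.3539 = 0.222.
Posterior mean = (1.68663·0.23 + 18.6673·0.8) / 20.3539 = 0.753.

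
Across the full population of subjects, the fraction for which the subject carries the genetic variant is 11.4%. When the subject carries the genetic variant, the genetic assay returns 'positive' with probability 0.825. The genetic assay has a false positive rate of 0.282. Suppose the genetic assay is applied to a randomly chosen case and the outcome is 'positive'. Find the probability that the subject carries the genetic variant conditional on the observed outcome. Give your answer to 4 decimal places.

Let H be the event that the subject carries the genetic variant. P(H) = 0.114, so P(¬H) = 0.886. With E the 'positive' result, P(E|H) = 0.825 and P(E|¬H) = 0.282.
P(E) = 0.825·0.114 + 0.282·0.886 = 0.094050 + 0.24985 = 0.34390.
By Bayes' theorem, P(H|E) = 0.094050 / 0.34390 = 0.2735.

P(H | E) ≈ 0.2735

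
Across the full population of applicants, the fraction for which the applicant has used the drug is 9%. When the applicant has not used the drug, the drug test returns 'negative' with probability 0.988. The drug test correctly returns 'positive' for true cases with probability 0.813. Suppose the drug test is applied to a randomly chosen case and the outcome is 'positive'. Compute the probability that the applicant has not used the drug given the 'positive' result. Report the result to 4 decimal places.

Write H for 'the applicant has used the drug'. Prior odds H:¬H = 0.09/0.91 = 0.098901. For the 'positive' outcome, the likelihood ratio is 0.813/0.012 = 67.750.
Posterior odds = 0.098901 × 67.750 = 6.7005, so P(H|E) = 6.7005/(1+6.7005) = 0.8701. Then P(¬H|E) = 1 − 0.8701 = 0.1299.

P(¬H | E) ≈ 0.1299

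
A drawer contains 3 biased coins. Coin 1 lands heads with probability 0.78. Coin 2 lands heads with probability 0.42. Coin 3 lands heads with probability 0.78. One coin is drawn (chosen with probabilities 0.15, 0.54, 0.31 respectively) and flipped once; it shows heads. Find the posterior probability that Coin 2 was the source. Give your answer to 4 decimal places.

Posterior probability ≈ 0.3873

Tabulate prior·likelihood by source: [1] prior 0.15, lik 0.78, product 0.1170; [2] prior 0.54, lik 0.42, product 0.2268; [3] prior 0.31, lik 0.78, product 0.2418.
Normalizing constant = 0.58560; the posterior for Coin 2 is its product over the sum, 0.2268/0.58560 = 0.3873.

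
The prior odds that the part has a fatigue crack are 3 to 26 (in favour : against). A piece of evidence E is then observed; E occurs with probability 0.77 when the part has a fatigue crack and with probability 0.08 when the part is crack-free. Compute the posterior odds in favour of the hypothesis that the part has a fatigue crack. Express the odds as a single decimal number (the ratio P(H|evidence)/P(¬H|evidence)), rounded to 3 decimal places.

Prior odds = 3/26 = 0.11538.
Likelihood ratio for E = 0.77/0.08 = 9.6250.
Posterior odds = prior odds × LR = 1.1106.

Posterior odds ≈ 1.111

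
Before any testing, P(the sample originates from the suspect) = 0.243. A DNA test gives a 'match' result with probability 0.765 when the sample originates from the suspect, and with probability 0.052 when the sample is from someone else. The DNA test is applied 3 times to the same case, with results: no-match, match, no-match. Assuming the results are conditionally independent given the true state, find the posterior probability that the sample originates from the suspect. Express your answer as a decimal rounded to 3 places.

With H the event that the sample originates from the suspect, the joint likelihood of the observed sequence is P(data|H) = 0.235·0.765·0.235 = 0.042247 and P(data|¬H) = 0.948·0.052·0.948 = 0.046733.
Bayes: P(H|data) = 0.243·0.042247 / (0.243·0.042247 + 0.757·0.046733) = 0.010266/0.045643 = 0.2249.

Posterior P(H) ≈ 0.225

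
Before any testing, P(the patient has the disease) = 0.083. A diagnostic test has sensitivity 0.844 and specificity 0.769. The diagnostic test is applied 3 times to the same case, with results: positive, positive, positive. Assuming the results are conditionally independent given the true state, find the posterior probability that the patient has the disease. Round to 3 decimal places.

With H the event that the patient has the disease, the joint likelihood of the observed sequence is P(data|H) = 0.844·0.844·0.844 = 0.60121 and P(data|¬H) = 0.231·0.231·0.231 = 0.012326.
Bayes: P(H|data) = 0.083·0.60121 / (0.083·0.60121 + 0.917·0.012326) = 0.049901/0.061204 = 0.8153.

Posterior P(H) ≈ 0.815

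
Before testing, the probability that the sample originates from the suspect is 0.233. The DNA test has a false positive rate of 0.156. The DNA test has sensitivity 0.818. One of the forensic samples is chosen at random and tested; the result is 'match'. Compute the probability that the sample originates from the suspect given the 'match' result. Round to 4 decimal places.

Let H be the event that the sample originates from the suspect. P(H) = 0.233, so P(¬H) = 0.767. With E the 'match' result, P(E|H) = 0.818 and P(E|¬H) = 0.156.
P(E) = 0.818·0.233 + 0.156·0.767 = 0.19059 + 0.11965 = 0.31025.
By Bayes' theorem, P(H|E) = 0.19059 / 0.31025 = 0.6143.

P(H | E) ≈ 0.6143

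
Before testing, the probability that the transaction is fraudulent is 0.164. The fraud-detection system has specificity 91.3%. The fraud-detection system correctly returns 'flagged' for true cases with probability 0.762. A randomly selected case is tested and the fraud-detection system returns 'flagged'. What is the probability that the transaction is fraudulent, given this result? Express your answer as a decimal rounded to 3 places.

P(H | E) ≈ 0.632

Let H be the event that the transaction is fraudulent. P(H) = 0.164, so P(¬H) = 0.836. With E the 'flagged' result, P(E|H) = 0.762 and P(E|¬H) = 0.087.
P(E) = 0.762·0.164 + 0.087·0.836 = 0.12497 + 0.072732 = 0.19770.
By Bayes' theorem, P(H|E) = 0.12497 / 0.19770 = 0.632.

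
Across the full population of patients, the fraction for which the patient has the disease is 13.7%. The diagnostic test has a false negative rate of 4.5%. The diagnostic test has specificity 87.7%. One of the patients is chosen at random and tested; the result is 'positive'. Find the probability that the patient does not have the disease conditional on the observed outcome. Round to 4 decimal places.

Write H for 'the patient has the disease'. Prior odds H:¬H = 0.137/0.863 = 0.15875. For the 'positive' outcome, the likelihood ratio is 0.955/0.123 = 7.7642.
Posterior odds = 0.15875 × 7.7642 = 1.2326, so P(H|E) = 1.2326/(1+1.2326) = 0.5521. Then P(¬H|E) = 1 − 0.5521 = 0.4479.

P(¬H | E) ≈ 0.4479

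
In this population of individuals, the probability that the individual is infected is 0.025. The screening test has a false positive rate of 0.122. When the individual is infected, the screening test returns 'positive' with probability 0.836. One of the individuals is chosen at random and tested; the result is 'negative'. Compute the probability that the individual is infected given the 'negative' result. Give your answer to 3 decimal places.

Let H be the event that the individual is infected. P(H) = 0.025, so P(¬H) = 0.975. With E the 'negative' result, P(E|H) = 0.164 and P(E|¬H) = 0.878.
P(E) = 0.164·0.025 + 0.878·0.975 = 0.0041000 + 0.85605 = 0.86015.
By Bayes' theorem, P(H|E) = 0.0041000 / 0.86015 = 0.005.

P(H | E) ≈ 0.005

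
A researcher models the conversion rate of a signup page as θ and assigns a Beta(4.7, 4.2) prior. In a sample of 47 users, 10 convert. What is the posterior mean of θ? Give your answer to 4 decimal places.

Posterior mean ≈ 0.2630

The binomial likelihood is conjugate to the Beta prior: with 10 successes and 37 failures, the posterior is Beta(4.7+10, 4.2+37) = Beta(14.7, 41.2).
E[θ | data] = 14.7/(14.7+41.2) = 0.2630.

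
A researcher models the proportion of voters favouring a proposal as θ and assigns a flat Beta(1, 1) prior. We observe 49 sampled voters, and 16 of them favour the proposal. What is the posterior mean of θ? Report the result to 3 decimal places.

Posterior mean ≈ 0.333

The binomial likelihood is conjugate to the Beta prior: with 16 successes and 33 failures, the posterior is Beta(1+16, 1+33) = Beta(17, 34).
Posterior mean = α/(α+β) = 17/51 = 0.333.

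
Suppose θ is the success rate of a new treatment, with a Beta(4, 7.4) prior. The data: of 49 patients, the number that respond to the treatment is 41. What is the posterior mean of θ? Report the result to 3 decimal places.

Observing 41 successes and 8 failures updates Beta(4, 7.4) by adding the success and failure counts to the two shape parameters: α = 4+41 = 45, β = 7.4+8 = 15.4.
E[θ | data] = 45/(45+15.4) = 0.745.

Posterior mean ≈ 0.745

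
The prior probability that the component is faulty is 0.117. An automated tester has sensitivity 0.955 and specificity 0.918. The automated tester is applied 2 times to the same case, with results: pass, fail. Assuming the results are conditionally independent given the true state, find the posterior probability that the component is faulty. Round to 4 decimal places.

Posterior P(H) ≈ 0.0703

Let H be the event that the component is faulty; start with P(H) = 0.117. P('fail'|H) = 0.955, P('fail'|¬H) = 0.082.
Update on result 1 ('pass'): P(H) ← 0.045·0.1170 / (0.045·0.1170 + 0.918·0.8830) = 0.0052650/0.81586 = 0.0065.
Update on result 2 ('fail'): P(H) ← 0.955·0.0065 / (0.955·0.0065 + 0.082·0.9935) = 0.0061629/0.087634 = 0.0703.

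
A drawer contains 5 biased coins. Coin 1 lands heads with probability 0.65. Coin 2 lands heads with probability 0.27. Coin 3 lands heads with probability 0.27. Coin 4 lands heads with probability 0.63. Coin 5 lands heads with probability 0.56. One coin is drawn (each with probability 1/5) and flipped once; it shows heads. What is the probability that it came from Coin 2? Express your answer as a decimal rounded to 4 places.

Tabulate prior·likelihood by source: [1] prior 0.2, lik 0.65, product 0.1300; [2] prior 0.2, lik 0.27, product 0.05400; [3] prior 0.2, lik 0.27, product 0.05400; [4] prior 0.2, lik 0.63, product 0.1260; [5] prior 0.2, lik 0.56, product 0.1120.
Normalizing constant = 0.47600; the posterior for Coin 2 is its product over the sum, 0.05400/0.47600 = 0.1134.

Posterior probability ≈ 0.1134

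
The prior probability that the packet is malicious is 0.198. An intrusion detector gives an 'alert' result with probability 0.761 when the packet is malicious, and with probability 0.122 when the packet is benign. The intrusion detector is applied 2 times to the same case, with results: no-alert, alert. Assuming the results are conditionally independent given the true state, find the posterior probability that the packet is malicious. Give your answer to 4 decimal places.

Posterior P(H) ≈ 0.2954

Let H be the event that the packet is malicious; start with P(H) = 0.198. P('alert'|H) = 0.761, P('alert'|¬H) = 0.122.
Update on result 1 ('no-alert'): P(H) ← 0.239·0.1980 / (0.239·0.1980 + 0.878·0.8020) = 0.047322/0.75148 = 0.0630.
Update on result 2 ('alert'): P(H) ← 0.761·0.0630 / (0.761·0.0630 + 0.122·0.9370) = 0.047922/0.16224 = 0.2954.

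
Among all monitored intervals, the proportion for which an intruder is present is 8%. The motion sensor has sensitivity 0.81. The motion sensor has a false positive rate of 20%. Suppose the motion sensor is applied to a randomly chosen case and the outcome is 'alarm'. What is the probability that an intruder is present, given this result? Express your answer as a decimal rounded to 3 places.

P(H | E) ≈ 0.260

Let H be the event that an intruder is present. P(H) = 0.08, so P(¬H) = 0.92. With E the 'alarm' result, P(E|H) = 0.81 and P(E|¬H) = 0.2.
P(E) = 0.81·0.08 + 0.2·0.92 = 0.064800 + 0.18400 = 0.24880.
By Bayes' theorem, P(H|E) = 0.064800 / 0.24880 = 0.260.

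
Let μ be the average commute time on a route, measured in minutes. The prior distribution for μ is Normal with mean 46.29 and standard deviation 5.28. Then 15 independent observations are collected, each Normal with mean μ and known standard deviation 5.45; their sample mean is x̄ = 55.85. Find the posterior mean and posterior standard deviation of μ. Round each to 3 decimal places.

Posterior mean ≈ 55.216; posterior SD ≈ 1.360

With known σ, the Normal prior is conjugate. Weight on the data is w = (n/σ²)/(n/σ² + 1/τ₀²) = 0.505008/(0.505008+0.0358701) = 0.93368.
Posterior mean = w·x̄ + (1−w)·μ₀ = 0.93368·55.85 + 0.066318·46.29 = 55.216. Posterior variance = 1/(0.505008+0.0358701) = 1.84885, so SD = 1.360.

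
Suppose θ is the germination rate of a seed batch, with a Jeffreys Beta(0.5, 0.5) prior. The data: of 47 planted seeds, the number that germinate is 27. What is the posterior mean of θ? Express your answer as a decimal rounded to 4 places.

The binomial likelihood is conjugate to the Beta prior: with 27 successes and 20 failures, the posterior is Beta(0.5+27, 0.5+20) = Beta(27.5, 20.5).
Posterior mean = α/(α+β) = 27.5/48 = 0.5729.

Posterior mean ≈ 0.5729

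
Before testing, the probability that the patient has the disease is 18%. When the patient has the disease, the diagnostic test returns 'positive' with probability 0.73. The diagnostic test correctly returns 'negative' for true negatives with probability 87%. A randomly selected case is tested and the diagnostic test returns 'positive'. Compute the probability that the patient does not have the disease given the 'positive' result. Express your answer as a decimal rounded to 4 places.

P(¬H | E) ≈ 0.4479

Let H be the event that the patient has the disease. P(H) = 0.18, so P(¬H) = 0.82. With E the 'positive' result, P(E|H) = 0.73 and P(E|¬H) = 0.13.
P(E) = 0.73·0.18 + 0.13·0.82 = 0.13140 + 0.10660 = 0.23800.
By Bayes' theorem, P(H|E) = 0.13140 / 0.23800 = 0.5521. Hence P(¬H|E) = 1 − 0.5521 = 0.4479.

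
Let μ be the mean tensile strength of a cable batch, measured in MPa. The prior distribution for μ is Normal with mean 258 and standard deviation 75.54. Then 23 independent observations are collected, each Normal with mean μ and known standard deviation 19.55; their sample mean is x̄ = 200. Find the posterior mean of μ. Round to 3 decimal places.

Posterior mean ≈ 200.168

Prior precision 1/τ₀² = 1/75.54² = 0.00017525; data precision n/σ² = 23/19.55² = 0.0601775.
Posterior precision = 0.00017525 + 0.0601775 = 0.0603528.
Posterior mean = (0.00017525·258 + 0.0601775·200) / 0.0603528 = 200.168.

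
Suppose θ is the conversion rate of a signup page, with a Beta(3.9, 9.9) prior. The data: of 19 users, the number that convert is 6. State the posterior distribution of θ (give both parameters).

Posterior: Beta(9.9, 22.9)

Observing 6 successes and 13 failures updates Beta(3.9, 9.9) by adding the success and failure counts to the two shape parameters: α = 3.9+6 = 9.9, β = 9.9+13 = 22.9.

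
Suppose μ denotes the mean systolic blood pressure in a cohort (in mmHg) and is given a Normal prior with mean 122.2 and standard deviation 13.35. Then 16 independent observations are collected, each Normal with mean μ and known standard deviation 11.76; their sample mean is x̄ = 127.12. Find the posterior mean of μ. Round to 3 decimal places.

Prior precision 1/τ₀² = 1/13.35² = 0.00561096; data precision n/σ² = 16/11.76² = 0.115693.
Posterior precision = 0.00561096 + 0.115693 = 0.121303.
Posterior mean = (0.00561096·122.2 + 0.115693·127.12) / 0.121303 = 126.892.

Posterior mean ≈ 126.892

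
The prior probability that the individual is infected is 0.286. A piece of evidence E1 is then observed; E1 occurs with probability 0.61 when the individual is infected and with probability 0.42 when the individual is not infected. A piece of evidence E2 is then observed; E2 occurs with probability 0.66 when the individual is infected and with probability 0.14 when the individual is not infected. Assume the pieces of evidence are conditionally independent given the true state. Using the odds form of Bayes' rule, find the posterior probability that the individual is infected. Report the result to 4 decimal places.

Prior odds = 0.286/(1−0.286) = 0.40056. In log-odds, ln(0.40056) = -0.91489.
Add log likelihood ratios: ln(1.4524) + ln(4.7143) = 1.9238.
Posterior log-odds = 1.0089, so posterior odds = exp(1.0089) = 2.7426. Converting, P(H|E) = 2.7426/3.7426 = 0.7328.

Posterior probability ≈ 0.7328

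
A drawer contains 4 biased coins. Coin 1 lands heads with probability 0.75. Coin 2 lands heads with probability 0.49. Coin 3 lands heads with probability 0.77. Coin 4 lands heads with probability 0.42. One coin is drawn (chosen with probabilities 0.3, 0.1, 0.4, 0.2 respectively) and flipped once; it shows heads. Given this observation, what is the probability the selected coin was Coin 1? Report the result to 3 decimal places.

Posterior probability ≈ 0.338

Tabulate prior·likelihood by source: [1] prior 0.3, lik 0.75, product 0.2250; [2] prior 0.1, lik 0.49, product 0.04900; [3] prior 0.4, lik 0.77, product 0.3080; [4] prior 0.2, lik 0.42, product 0.08400.
Normalizing constant = 0.66600; the posterior for Coin 1 is its product over the sum, 0.2250/0.66600 = 0.338.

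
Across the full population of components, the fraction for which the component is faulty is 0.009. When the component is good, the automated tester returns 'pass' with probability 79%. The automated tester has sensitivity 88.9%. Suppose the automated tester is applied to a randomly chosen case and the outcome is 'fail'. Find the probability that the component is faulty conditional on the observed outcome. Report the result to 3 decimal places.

P(H | E) ≈ 0.037

Write H for 'the component is faulty'. Prior odds H:¬H = 0.009/0.991 = 0.0090817. For the 'fail' outcome, the likelihood ratio is 0.889/0.21 = 4.2333.
Posterior odds = 0.0090817 × 4.2333 = 0.038446, so P(H|E) = 0.038446/(1+0.038446) = 0.037.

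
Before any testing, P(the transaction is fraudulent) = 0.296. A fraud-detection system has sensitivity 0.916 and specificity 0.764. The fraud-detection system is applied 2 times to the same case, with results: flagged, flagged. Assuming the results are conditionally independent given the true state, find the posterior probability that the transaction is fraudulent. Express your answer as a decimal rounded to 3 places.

With H the event that the transaction is fraudulent, the joint likelihood of the observed sequence is P(data|H) = 0.916·0.916 = 0.83906 and P(data|¬H) = 0.236·0.236 = 0.055696.
Bayes: P(H|data) = 0.296·0.83906 / (0.296·0.83906 + 0.704·0.055696) = 0.24836/0.28757 = 0.8637.

Posterior P(H) ≈ 0.864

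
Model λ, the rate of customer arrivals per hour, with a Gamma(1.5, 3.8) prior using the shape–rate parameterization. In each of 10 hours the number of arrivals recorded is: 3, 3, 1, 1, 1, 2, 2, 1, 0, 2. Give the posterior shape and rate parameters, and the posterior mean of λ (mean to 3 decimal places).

Posterior: Gamma(shape=17.5, rate=13.8); mean ≈ 1.268

Total count ∑xᵢ = 16 over n = 10 hours.
Gamma is conjugate to the Poisson likelihood: posterior is Gamma(shape = 1.5+16 = 17.5, rate = 3.8+10 = 13.8).
E[λ | data] = 17.5/13.8 = 1.268.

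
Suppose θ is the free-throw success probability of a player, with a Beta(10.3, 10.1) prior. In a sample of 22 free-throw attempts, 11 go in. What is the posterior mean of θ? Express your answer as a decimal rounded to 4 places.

Posterior mean ≈ 0.5024

The binomial likelihood is conjugate to the Beta prior: with 11 successes and 11 failures, the posterior is Beta(10.3+11, 10.1+11) = Beta(21.3, 21.1).
E[θ | data] = 21.3/(21.3+21.1) = 0.5024.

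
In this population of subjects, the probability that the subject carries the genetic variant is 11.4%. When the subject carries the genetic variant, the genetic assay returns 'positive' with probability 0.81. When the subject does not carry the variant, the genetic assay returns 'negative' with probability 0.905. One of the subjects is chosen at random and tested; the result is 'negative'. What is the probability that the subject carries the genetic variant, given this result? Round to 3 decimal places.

P(H | E) ≈ 0.026

Let H be the event that the subject carries the genetic variant. P(H) = 0.114, so P(¬H) = 0.886. With E the 'negative' result, P(E|H) = 0.19 and P(E|¬H) = 0.905.
P(E) = 0.19·0.114 + 0.905·0.886 = 0.021660 + 0.80183 = 0.82349.
By Bayes' theorem, P(H|E) = 0.021660 / 0.82349 = 0.026.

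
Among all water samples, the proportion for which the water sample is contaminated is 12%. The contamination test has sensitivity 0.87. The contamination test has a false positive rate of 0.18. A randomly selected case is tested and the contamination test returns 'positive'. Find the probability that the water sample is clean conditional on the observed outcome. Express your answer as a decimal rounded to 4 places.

Let H be the event that the water sample is contaminated. P(H) = 0.12, so P(¬H) = 0.88. With E the 'positive' result, P(E|H) = 0.87 and P(E|¬H) = 0.18.
P(E) = 0.87·0.12 + 0.18·0.88 = 0.10440 + 0.15840 = 0.26280.
By Bayes' theorem, P(H|E) = 0.10440 / 0.26280 = 0.3973. Hence P(¬H|E) = 1 − 0.3973 = 0.6027.

P(¬H | E) ≈ 0.6027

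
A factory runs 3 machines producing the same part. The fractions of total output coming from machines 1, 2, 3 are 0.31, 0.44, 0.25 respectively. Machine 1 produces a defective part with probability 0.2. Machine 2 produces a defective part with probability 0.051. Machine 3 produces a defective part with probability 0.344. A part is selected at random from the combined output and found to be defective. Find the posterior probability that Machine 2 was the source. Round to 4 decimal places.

Posterior probability ≈ 0.1317

P(defective|M1) = 0.2; P(defective|M2) = 0.051; P(defective|M3) = 0.344.
Prior × likelihood for each source: 0.31·0.2=0.06200, 0.44·0.051=0.02244, 0.25·0.344=0.08600. Summing gives P(defective) = 0.17044.
P(Machine 2 | defective) = 0.02244 / 0.17044 = 0.1317.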